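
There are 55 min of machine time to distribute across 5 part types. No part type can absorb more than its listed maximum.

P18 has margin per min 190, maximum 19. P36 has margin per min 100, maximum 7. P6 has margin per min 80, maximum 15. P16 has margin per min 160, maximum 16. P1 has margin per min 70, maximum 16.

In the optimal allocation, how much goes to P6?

13

Highest margin per min first: P18 190 > P16 160 > P36 100 > P6 80 > P1 70.
Give P18 19 to hit its cap of 19 — 36 left.
Give P16 16 to hit its cap of 16 — 20 left.
P36: +7 to 7 (cap) — 13 left.
P6 has room for 15 but only 13 remain, so it gets 13.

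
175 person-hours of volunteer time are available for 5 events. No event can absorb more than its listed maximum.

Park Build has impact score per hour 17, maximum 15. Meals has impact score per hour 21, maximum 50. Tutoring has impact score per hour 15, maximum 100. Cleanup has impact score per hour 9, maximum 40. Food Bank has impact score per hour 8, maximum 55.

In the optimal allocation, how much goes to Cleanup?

10

Rank by impact score per hour: Meals 21 > Park Build 17 > Tutoring 15 > Cleanup 9 > Food Bank 8.
Meals takes 50 to reach its cap of 50 — 125 left.
Park Build takes 15 to reach its cap of 15 — 110 left.
Give Tutoring 100 to hit its cap of 100 — 10 left.
Cleanup has room for 40 but only 10 remain, so it gets 10.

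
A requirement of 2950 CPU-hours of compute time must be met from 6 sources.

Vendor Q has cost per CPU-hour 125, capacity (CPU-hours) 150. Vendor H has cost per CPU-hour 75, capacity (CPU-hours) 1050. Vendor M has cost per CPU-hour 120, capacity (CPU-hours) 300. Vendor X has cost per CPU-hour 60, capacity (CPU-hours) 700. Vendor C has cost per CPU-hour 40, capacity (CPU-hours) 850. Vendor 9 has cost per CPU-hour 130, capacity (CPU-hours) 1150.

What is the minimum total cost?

Fill from the cheapest source first.
Take 850 from Vendor C at 40 → need 2100 more.
Vendor X at 60: take all 700 CPU-hours → 1400 still needed.
Vendor H at 75: take all 1050 CPU-hours → 350 still needed.
Vendor M at 120: take all 300 CPU-hours → 50 still needed.
Take 50 from Vendor Q at 125 to finish.
Vendor 9: unused.
Cost = 850×40 + 700×60 + 1050×75 + 300×120 + 50×125 = 197000.

197000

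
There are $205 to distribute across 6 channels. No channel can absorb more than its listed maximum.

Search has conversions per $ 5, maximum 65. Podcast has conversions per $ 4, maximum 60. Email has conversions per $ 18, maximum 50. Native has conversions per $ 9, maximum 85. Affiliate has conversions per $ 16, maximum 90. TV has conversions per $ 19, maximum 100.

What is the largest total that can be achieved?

3680

Order the channels by conversions per $: TV 19 > Email 18 > Affiliate 16 > Native 9 > Search 5 > Podcast 4.
TV takes 100 to reach its cap of 100 → 105 left.
Email: +50 to 50 (cap) → 55 left.
Affiliate has room for 90 but only 55 remain, so it gets 55.
Total = 18×50 + 16×55 + 19×100 = 3680.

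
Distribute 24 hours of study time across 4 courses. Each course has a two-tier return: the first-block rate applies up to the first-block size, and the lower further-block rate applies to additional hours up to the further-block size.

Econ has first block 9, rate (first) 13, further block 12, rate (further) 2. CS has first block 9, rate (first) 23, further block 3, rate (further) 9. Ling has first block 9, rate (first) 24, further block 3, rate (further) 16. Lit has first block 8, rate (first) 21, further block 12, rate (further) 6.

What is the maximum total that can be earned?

Treat each block as its own option and order by rate: Ling/tier1 24 > CS/tier1 23 > Lit/tier1 21 > Ling/tier2 16 > Econ/tier1 13 > CS/tier2 9 > Lit/tier2 6 > Econ/tier2 2.
Fill Ling tier1 block (9 at 24) ; 15 left.
Fill CS tier1 block (9 at 23) ; 6 left.
Lit/tier1: +6 of 8 at 21; pool empty.
Total = 24×9 + 23×9 + 21×6 = 549.

549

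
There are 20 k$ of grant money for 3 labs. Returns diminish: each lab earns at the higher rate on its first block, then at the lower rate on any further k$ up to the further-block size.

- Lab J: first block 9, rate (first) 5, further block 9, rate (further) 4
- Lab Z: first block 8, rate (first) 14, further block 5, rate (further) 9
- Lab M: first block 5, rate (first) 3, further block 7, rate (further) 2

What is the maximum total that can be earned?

192

Order all 6 blocks by rate: Lab Z/tier1 14 > Lab Z/tier2 9 > Lab J/tier1 5 > Lab J/tier2 4 > Lab M/tier1 3 > Lab M/tier2 2.
Fill Lab Z tier1 block (8 at 14) → 12 left.
Fill Lab Z tier2 block (5 at 9) → 7 left.
Lab J/tier1: +7 of 9 at 5; pool empty.
Total = 14×8 + 9×5 + 5×7 = 192.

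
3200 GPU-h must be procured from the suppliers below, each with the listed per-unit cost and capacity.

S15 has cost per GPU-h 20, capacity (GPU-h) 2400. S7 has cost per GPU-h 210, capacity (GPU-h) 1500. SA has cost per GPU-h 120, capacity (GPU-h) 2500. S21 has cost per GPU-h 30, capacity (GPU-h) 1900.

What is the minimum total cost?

72000

Use suppliers in increasing cost order.
S15 at 20: take all 2400 GPU-h → 800 still needed.
Take 800 from S21 at 30 to finish.
SA, S7: unused.
Cost = 2400×20 + 800×30 = 72000.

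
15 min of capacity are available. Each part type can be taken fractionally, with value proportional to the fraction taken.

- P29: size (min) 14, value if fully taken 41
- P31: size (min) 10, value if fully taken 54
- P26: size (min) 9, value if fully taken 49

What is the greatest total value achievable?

81.4

Rank by value-to-size ratio: P26 49/9≈5.44, P31 54/10≈5.4, P29 41/14≈2.93.
All 9 min of P26 fit (value 49) ; 6 remain.
6 min left: a 6/10 share of P31 gives 54×6/10 = 32.4.
Total value = 81.4.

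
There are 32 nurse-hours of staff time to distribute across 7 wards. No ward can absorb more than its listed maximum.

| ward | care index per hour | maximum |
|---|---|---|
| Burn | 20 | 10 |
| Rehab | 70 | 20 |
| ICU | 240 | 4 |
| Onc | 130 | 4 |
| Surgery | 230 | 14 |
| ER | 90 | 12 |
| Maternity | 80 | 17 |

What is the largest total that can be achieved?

Rank by care index per hour: ICU 240 > Surgery 230 > Onc 130 > ER 90 > Maternity 80 > Rehab 70 > Burn 20.
ICU: +4 to 4 (cap) → 28 left.
Surgery: +14 to 14 (cap) → 14 left.
Give Onc 4 to hit its cap of 4 → 10 left.
ER: +10 (room for 12) → 10. Pool exhausted.
Total = 240×4 + 130×4 + 230×14 + 90×10 = 5600.

5600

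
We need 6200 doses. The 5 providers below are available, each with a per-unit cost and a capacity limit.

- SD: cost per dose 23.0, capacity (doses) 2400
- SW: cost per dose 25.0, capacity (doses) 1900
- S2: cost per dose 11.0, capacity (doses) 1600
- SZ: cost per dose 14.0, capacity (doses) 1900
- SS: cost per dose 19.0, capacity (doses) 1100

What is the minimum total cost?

Use providers in increasing cost order.
Take 1600 from S2 at 11.0 → need 4600 more.
SZ (14.0): use full 1900 → 2700 doses to go.
SS at 19.0: take all 1100 doses → 1600 still needed.
SD (23.0): take the remaining 1600 → done.
SW: unused.
Cost = 1600×11.0 + 1900×14.0 + 1100×19.0 + 1600×23.0 = 101900.

101900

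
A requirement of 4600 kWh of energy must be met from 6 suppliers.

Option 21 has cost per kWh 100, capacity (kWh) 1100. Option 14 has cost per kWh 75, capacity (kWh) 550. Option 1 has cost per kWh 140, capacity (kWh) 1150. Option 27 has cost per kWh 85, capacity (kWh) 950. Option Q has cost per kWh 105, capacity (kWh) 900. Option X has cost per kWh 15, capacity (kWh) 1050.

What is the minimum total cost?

Cheapest first:
Option X at 15: take all 1050 kWh → 3550 still needed.
Take 550 from Option 14 at 75 → need 3000 more.
Take 950 from Option 27 at 85 → need 2050 more.
Option 21 (100): use full 1100 → 950 kWh to go.
Take 900 from Option Q at 105 → need 50 more.
Option 1 at 140: take 50 of its 1150 → requirement met.
Cost = 1050×15 + 550×75 + 950×85 + 1100×100 + 900×105 + 50×140 = 349250.

349250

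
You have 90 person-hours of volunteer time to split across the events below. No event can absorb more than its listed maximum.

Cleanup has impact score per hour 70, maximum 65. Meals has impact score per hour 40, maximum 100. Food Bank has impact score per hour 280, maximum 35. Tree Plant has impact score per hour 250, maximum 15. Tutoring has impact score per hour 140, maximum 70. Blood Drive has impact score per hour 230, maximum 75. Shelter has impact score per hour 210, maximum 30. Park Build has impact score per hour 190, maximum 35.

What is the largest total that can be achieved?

Order the events by impact score per hour: Food Bank 280 > Tree Plant 250 > Blood Drive 230 > Shelter 210 > Park Build 190 > Tutoring 140 > Cleanup 70 > Meals 40.
Food Bank takes 35 to reach its cap of 35 ; 55 left.
Tree Plant: +15 to 15 (cap) ; 40 left.
Blood Drive: +40 (room for 75) → 40. Pool exhausted.
Total = 280×35 + 250×15 + 230×40 = 22750.

22750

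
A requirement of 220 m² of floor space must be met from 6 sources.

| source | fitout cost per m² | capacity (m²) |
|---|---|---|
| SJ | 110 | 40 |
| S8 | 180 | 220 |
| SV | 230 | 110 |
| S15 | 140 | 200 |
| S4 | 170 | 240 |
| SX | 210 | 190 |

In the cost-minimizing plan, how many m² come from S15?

Cheapest first:
SJ (110): use full 40 ; 180 m² to go.
S15 at 140: take 180 of its 200 ; requirement met.
S4, S8, SX, SV: unused.

180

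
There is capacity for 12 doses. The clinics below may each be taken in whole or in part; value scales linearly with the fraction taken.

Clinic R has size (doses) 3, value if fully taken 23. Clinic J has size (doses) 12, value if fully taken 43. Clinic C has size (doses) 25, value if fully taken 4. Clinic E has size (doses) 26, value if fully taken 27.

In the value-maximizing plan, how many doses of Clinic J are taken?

Sort by value density: Clinic R 23/3≈7.67, Clinic J 43/12≈3.58, Clinic E 27/26≈1.04, Clinic C 4/25≈0.16.
Clinic R: take in full, 3 doses for value 23 ; 9 left.
Fill the last 9 doses with part of Clinic J: 9/12 of it earns 32.25.

9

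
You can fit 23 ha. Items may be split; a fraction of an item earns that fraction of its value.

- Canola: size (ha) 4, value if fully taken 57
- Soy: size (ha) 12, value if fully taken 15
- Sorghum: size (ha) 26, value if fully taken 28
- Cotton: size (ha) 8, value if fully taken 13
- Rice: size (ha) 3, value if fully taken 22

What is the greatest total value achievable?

Sort by value density: Canola 57/4≈14.2, Rice 22/3≈7.33, Cotton 13/8≈1.62, Soy 15/12≈1.25, Sorghum 28/26≈1.08.
Canola: take in full, 4 ha for value 57 — 19 left.
Rice: take in full, 3 ha for value 22 — 16 left.
Cotton: take in full, 8 ha for value 13 — 8 left.
8 ha left: a 8/12 share of Soy gives 15×8/12 = 10.
Total value = 102.

102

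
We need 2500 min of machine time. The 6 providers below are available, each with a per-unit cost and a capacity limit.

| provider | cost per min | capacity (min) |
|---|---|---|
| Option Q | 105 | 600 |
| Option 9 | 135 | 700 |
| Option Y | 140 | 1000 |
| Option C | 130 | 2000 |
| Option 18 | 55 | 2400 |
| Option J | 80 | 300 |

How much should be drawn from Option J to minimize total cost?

Use providers in increasing cost order.
Option 18 (55): use full 2400 — 100 min to go.
Option J at 80: take 100 of its 300 — requirement met.
Option Q, Option C, Option 9, Option Y: unused.

100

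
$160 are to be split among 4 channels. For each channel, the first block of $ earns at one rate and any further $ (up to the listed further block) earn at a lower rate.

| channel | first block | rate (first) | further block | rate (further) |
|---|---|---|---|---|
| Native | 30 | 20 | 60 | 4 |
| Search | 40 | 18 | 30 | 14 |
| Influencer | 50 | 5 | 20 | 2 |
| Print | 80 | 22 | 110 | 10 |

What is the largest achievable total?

Order all 8 blocks by rate: Print/tier1 22 > Native/tier1 20 > Search/tier1 18 > Search/tier2 14 > Print/tier2 10 > Influencer/tier1 5 > Native/tier2 4 > Influencer/tier2 2.
Print tier1 at 22: fill all 80 — 80 left.
Native/tier1 (20): +30 — 50 left.
Search tier1 at 18: fill all 40 — 10 left.
Search/tier2: +10 of 30 at 14; pool empty.
Total = 22×80 + 20×30 + 18×40 + 14×10 = 3220.

3220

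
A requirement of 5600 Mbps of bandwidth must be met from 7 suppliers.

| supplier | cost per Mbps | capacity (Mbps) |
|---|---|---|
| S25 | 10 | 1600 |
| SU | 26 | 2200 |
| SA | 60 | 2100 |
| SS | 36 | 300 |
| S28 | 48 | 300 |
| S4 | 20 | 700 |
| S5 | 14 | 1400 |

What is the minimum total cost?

Fill from the cheapest supplier first.
Take 1600 from S25 at 10 — need 4000 more.
S5 at 14: take all 1400 Mbps — 2600 still needed.
S4 at 20: take all 700 Mbps — 1900 still needed.
SU at 26: take 1900 of its 2200 — requirement met.
SS, S28, SA: unused.
Cost = 1600×10 + 1400×14 + 700×20 + 1900×26 = 99000.

99000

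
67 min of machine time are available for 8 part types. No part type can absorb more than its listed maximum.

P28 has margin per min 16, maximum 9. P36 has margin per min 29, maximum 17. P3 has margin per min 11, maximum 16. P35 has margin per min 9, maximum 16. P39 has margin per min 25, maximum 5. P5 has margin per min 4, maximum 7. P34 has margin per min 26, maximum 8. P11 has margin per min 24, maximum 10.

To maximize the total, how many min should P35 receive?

Highest margin per min first: P36 29 > P34 26 > P39 25 > P11 24 > P28 16 > P3 11 > P35 9 > P5 4.
Give P36 17 to hit its cap of 17 ; 50 left.
P34: +8 to 8 (cap) ; 42 left.
Give P39 5 to hit its cap of 5 ; 37 left.
P11: +10 to 10 (cap) ; 27 left.
P28 takes 9 to reach its cap of 9 ; 18 left.
P3: +16 to 16 (cap) ; 2 left.
Only 2 left; P35 takes them to reach 2.

2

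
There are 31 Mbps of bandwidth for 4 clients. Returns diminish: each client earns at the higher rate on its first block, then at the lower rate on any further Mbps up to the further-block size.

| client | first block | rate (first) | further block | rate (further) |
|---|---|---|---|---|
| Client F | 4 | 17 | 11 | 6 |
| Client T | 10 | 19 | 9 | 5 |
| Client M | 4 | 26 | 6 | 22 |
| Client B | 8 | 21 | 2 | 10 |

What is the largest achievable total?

Order all 8 blocks by rate: Client M/tier1 26 > Client M/tier2 22 > Client B/tier1 21 > Client T/tier1 19 > Client F/tier1 17 > Client B/tier2 10 > Client F/tier2 6 > Client T/tier2 5.
Client M/tier1 (26): +4 — 27 left.
Fill Client M tier2 block (6 at 22) — 21 left.
Client B/tier1 (21): +8 — 13 left.
Client T/tier1 (19): +10 — 3 left.
Client F/tier1: +3 of 4 at 17; pool empty.
Total = 26×4 + 22×6 + 21×8 + 19×10 + 17×3 = 645.

645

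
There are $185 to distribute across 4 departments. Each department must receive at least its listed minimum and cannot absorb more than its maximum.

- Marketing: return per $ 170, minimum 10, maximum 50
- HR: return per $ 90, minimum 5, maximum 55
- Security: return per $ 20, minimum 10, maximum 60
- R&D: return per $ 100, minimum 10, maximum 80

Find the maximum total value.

Meeting every minimum uses 10+5+10+10 = 35 $, leaving 150.
Highest return per $ first: Marketing 170 > R&D 100 > HR 90 > Security 20.
Marketing: +40 to 50 (cap) ; 110 left.
Give R&D 70 more to hit its cap of 80 ; 40 left.
Only 40 left; HR takes them to reach 45.
Total = 170×50 + 90×45 + 20×10 + 100×80 = 20750.

20750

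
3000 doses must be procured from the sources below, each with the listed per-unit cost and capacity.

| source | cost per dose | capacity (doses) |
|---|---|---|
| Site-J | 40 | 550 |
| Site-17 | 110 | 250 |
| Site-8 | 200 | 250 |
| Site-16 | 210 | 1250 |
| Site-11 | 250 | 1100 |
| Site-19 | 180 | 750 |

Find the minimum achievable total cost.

Use sources in increasing cost order.
Site-J at 40: take all 550 doses — 2450 still needed.
Take 250 from Site-17 at 110 — need 2200 more.
Site-19 (180): use full 750 — 1450 doses to go.
Site-8 at 200: take all 250 doses — 1200 still needed.
Site-16 at 210: take 1200 of its 1250 — requirement met.
Site-11: unused.
Cost = 550×40 + 250×110 + 750×180 + 250×200 + 1200×210 = 486500.

486500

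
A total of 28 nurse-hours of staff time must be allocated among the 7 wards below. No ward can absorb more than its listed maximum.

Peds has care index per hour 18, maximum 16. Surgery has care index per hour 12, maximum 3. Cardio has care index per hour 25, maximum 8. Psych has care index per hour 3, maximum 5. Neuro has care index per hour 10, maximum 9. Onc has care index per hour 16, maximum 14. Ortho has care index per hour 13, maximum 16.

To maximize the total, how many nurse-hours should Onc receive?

4

Highest care index per hour first: Cardio 25 > Peds 18 > Onc 16 > Ortho 13 > Surgery 12 > Neuro 10 > Psych 3.
Cardio: +8 to 8 (cap) → 20 left.
Peds: +16 to 16 (cap) → 4 left.
Onc has room for 14 but only 4 remain, so it gets 4.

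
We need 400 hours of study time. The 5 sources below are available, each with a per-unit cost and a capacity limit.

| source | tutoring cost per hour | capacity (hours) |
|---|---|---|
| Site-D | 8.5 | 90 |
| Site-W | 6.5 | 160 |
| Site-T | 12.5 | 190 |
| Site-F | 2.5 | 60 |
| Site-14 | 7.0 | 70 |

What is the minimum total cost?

2695

Use sources in increasing cost order.
Site-F at 2.5: take all 60 hours → 340 still needed.
Site-W at 6.5: take all 160 hours → 180 still needed.
Take 70 from Site-14 at 7.0 → need 110 more.
Site-D (8.5): use full 90 → 20 hours to go.
Site-T (12.5): take the remaining 20 → done.
Cost = 60×2.5 + 160×6.5 + 70×7.0 + 90×8.5 + 20×12.5 = 2695.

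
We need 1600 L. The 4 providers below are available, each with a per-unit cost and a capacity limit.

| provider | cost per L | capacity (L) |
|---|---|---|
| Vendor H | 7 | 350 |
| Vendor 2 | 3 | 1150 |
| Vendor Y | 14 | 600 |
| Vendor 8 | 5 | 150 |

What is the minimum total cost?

Use providers in increasing cost order.
Vendor 2 (3): use full 1150 ; 450 L to go.
Vendor 8 at 5: take all 150 L ; 300 still needed.
Take 300 from Vendor H at 7 to finish.
Vendor Y: unused.
Cost = 1150×3 + 150×5 + 300×7 = 6300.

6300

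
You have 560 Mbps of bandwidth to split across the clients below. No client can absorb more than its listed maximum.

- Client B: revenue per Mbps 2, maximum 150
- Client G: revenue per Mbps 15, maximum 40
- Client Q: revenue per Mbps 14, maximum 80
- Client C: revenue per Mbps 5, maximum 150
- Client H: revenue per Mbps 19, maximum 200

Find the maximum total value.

Order the clients by revenue per Mbps: Client H 19 > Client G 15 > Client Q 14 > Client C 5 > Client B 2.
Client H: +200 to 200 (cap) ; 360 left.
Client G takes 40 to reach its cap of 40 ; 320 left.
Client Q takes 80 to reach its cap of 80 ; 240 left.
Client C: +150 to 150 (cap) ; 90 left.
Only 90 left; Client B takes them to reach 90.
Total = 2×90 + 15×40 + 14×80 + 5×150 + 19×200 = 6450.

6450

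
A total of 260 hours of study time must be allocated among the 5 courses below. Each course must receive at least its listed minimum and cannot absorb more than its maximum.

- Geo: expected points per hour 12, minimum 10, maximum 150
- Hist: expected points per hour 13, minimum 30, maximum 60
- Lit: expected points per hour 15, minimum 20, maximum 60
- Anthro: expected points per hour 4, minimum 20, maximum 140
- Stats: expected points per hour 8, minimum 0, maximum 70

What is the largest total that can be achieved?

Meeting every minimum uses 10+30+20+20+0 = 80 hours, leaving 180.
Rank by expected points per hour: Lit 15 > Hist 13 > Geo 12 > Stats 8 > Anthro 4.
Lit takes 40 more to reach its cap of 60 ; 140 left.
Hist takes 30 more to reach its cap of 60 ; 110 left.
Geo has room for 140 more but only 110 remain, so it gets 120.
Total = 12×120 + 13×60 + 15×60 + 4×20 = 3200.

3200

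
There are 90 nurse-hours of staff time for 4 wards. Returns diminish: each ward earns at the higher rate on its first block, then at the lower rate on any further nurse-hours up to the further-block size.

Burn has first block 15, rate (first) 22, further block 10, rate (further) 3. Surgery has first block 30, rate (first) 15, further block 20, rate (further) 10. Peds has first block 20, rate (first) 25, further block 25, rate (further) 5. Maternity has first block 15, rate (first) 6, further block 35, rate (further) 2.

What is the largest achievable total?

1510

Treat each block as its own option and order by rate: Peds/T1 25 > Burn/T1 22 > Surgery/T1 15 > Surgery/T2 10 > Maternity/T1 6 > Peds/T2 5 > Burn/T2 3 > Maternity/T2 2.
Peds/T1 (25): +20 ; 70 left.
Burn T1 at 22: fill all 15 ; 55 left.
Surgery T1 at 15: fill all 30 ; 25 left.
Fill Surgery T2 block (20 at 10) ; 5 left.
Maternity/T1: +5 of 15 at 6; pool empty.
Total = 25×20 + 22×15 + 15×30 + 10×20 + 6×5 = 1510.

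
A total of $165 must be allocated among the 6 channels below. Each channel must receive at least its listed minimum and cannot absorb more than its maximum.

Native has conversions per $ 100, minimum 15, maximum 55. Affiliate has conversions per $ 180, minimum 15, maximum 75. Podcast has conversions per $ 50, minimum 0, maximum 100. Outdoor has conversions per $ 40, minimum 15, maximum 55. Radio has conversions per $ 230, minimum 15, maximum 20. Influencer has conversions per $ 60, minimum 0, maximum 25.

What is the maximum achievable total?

Meeting every minimum uses 15+15+0+15+15+0 = 60 $, leaving 105.
Order the channels by conversions per $: Radio 230 > Affiliate 180 > Native 100 > Influencer 60 > Podcast 50 > Outdoor 40.
Radio takes 5 more to reach its cap of 20 — 100 left.
Give Affiliate 60 more to hit its cap of 75 — 40 left.
Native takes 40 more to reach its cap of 55 — 0 left.
Total = 100×55 + 180×75 + 40×15 + 230×20 = 24200.

24200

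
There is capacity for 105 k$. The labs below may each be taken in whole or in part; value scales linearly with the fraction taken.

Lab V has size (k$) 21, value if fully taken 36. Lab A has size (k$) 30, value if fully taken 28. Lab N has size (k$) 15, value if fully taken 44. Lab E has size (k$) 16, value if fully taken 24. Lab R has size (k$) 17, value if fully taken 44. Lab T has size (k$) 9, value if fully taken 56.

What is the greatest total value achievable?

Best value per unit of size first: Lab T 56/9≈6.22, Lab N 44/15≈2.93, Lab R 44/17≈2.59, Lab V 36/21≈1.71, Lab E 24/16≈1.5, Lab A 28/30≈0.933.
Lab T: take in full, 9 k$ for value 56 → 96 left.
All 15 k$ of Lab N fit (value 44) → 81 remain.
All 17 k$ of Lab R fit (value 44) → 64 remain.
All 21 k$ of Lab V fit (value 36) → 43 remain.
Lab E: take in full, 16 k$ for value 24 → 27 left.
Only 27 k$ remain; take 27/30 of Lab A for value 28×27/30 = 25.2.
Total value = 229.2.

229.2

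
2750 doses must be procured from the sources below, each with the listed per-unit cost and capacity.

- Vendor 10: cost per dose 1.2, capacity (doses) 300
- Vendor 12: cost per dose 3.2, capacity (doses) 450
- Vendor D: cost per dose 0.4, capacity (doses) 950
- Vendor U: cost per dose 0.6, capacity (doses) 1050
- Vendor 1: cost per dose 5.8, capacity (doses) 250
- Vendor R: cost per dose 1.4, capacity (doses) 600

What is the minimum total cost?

2000

Cheapest first:
Vendor D (0.4): use full 950 — 1800 doses to go.
Vendor U at 0.6: take all 1050 doses — 750 still needed.
Vendor 10 (1.2): use full 300 — 450 doses to go.
Vendor R (1.4): take the remaining 450 — done.
Vendor 12, Vendor 1: unused.
Cost = 950×0.4 + 1050×0.6 + 300×1.2 + 450×1.4 = 2000.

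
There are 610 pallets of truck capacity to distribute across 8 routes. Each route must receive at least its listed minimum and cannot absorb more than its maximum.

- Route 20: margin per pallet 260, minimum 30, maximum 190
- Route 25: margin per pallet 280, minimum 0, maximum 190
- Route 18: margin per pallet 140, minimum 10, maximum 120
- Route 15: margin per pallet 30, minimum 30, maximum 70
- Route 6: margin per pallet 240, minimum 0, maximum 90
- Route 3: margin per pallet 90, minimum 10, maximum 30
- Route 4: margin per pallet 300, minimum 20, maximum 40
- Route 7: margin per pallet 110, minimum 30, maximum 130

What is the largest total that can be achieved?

Meeting every minimum uses 30+0+10+30+0+10+20+30 = 130 pallets, leaving 480.
Highest margin per pallet first: Route 4 300 > Route 25 280 > Route 20 260 > Route 6 240 > Route 18 140 > Route 7 110 > Route 3 90 > Route 15 30.
Route 4 takes 20 more to reach its cap of 40 → 460 left.
Give Route 25 190 more to hit its cap of 190 → 270 left.
Route 20: +160 to 190 (cap) → 110 left.
Route 6 takes 90 more to reach its cap of 90 → 20 left.
Route 18: +20 (room for 110) → 30. Pool exhausted.
Total = 260×190 + 280×190 + 140×30 + 30×30 + 240×90 + 90×10 + 300×40 + 110×30 = 145500.

145500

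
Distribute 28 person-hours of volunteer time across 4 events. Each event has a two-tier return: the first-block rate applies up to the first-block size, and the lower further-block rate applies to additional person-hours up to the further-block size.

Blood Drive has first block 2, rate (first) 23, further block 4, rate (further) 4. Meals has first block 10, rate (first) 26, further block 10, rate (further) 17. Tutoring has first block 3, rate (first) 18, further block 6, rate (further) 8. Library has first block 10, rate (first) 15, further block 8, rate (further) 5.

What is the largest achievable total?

575

Treat each block as its own option and order by rate: Meals/T1 26 > Blood Drive/T1 23 > Tutoring/T1 18 > Meals/T2 17 > Library/T1 15 > Tutoring/T2 8 > Library/T2 5 > Blood Drive/T2 4.
Meals T1 at 26: fill all 10 — 18 left.
Fill Blood Drive T1 block (2 at 23) — 16 left.
Tutoring/T1 (18): +3 — 13 left.
Meals T2 at 17: fill all 10 — 3 left.
Library T1 at 15: only 3 left, fill 3.
Total = 26×10 + 23×2 + 18×3 + 17×10 + 15×3 = 575.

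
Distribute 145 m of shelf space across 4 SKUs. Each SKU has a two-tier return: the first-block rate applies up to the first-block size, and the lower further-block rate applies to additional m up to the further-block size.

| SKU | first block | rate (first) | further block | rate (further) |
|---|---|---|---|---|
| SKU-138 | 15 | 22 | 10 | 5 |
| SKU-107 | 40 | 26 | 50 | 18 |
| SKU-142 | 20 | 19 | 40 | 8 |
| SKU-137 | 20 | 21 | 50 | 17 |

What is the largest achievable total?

3070

Order all 8 blocks by rate: SKU-107/first 26 > SKU-138/first 22 > SKU-137/first 21 > SKU-142/first 19 > SKU-107/second 18 > SKU-137/second 17 > SKU-142/second 8 > SKU-138/second 5.
Fill SKU-107 first block (40 at 26) ; 105 left.
Fill SKU-138 first block (15 at 22) ; 90 left.
SKU-137 first at 21: fill all 20 ; 70 left.
SKU-142/first (19): +20 ; 50 left.
Fill SKU-107 second block (50 at 18) ; 0 left.
Total = 26×40 + 22×15 + 21×20 + 19×20 + 18×50 = 3070.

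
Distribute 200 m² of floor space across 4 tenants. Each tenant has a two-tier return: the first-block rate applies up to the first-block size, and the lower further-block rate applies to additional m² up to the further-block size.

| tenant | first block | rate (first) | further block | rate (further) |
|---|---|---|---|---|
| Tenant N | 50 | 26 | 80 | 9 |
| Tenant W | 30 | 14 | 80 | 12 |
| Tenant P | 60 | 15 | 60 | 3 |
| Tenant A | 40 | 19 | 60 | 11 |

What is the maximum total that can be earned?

Rank every tier by rate: Tenant N/first 26 > Tenant A/first 19 > Tenant P/first 15 > Tenant W/first 14 > Tenant W/second 12 > Tenant A/second 11 > Tenant N/second 9 > Tenant P/second 3.
Tenant N first at 26: fill all 50 ; 150 left.
Tenant A first at 19: fill all 40 ; 110 left.
Tenant P/first (15): +60 ; 50 left.
Tenant W first at 14: fill all 30 ; 20 left.
20 remain; put them into Tenant W second at 12.
Total = 26×50 + 19×40 + 15×60 + 14×30 + 12×20 = 3620.

3620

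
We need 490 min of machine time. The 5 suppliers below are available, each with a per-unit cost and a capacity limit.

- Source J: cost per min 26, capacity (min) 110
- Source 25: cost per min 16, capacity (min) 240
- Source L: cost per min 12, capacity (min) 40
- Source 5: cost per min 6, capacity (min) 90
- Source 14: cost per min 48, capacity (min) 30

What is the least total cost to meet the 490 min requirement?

8200

Cheapest first:
Source 5 (6): use full 90 → 400 min to go.
Source L at 12: take all 40 min → 360 still needed.
Source 25 (16): use full 240 → 120 min to go.
Take 110 from Source J at 26 → need 10 more.
Source 14 at 48: take 10 of its 30 → requirement met.
Cost = 90×6 + 40×12 + 240×16 + 110×26 + 10×48 = 8200.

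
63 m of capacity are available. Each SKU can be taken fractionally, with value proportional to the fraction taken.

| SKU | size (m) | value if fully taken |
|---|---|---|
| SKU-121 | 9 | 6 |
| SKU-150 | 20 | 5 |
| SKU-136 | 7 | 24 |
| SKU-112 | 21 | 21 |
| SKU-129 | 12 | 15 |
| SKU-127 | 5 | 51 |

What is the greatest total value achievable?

119.25

Rank by value-to-size ratio: SKU-127 51/5≈10.2, SKU-136 24/7≈3.43, SKU-129 15/12≈1.25, SKU-112 21/21≈1, SKU-121 6/9≈0.667, SKU-150 5/20≈0.25.
Take all of SKU-127 (5 m, value 51) — 58 m left.
All 7 m of SKU-136 fit (value 24) — 51 remain.
Take all of SKU-129 (12 m, value 15) — 39 m left.
Take all of SKU-112 (21 m, value 21) — 18 m left.
Take all of SKU-121 (9 m, value 6) — 9 m left.
9 m left: a 9/20 share of SKU-150 gives 5×9/20 = 2.25.
Total value = 119.25.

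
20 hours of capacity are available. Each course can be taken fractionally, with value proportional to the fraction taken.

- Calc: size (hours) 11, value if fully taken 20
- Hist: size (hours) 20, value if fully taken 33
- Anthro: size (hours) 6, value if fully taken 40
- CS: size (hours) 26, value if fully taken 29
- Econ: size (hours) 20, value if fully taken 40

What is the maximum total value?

Best value per unit of size first: Anthro 40/6≈6.67, Econ 40/20≈2, Calc 20/11≈1.82, Hist 33/20≈1.65, CS 29/26≈1.12.
Anthro: take in full, 6 hours for value 40 → 14 left.
14 hours left: a 14/20 share of Econ gives 40×14/20 = 28.
Total value = 68.

68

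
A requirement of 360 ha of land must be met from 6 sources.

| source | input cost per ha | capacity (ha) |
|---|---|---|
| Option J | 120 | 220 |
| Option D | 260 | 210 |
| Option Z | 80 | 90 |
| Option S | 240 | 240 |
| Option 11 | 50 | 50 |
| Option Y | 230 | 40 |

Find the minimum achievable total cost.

Cheapest first:
Option 11 at 50: take all 50 ha → 310 still needed.
Take 90 from Option Z at 80 → need 220 more.
Option J at 120: take all 220 ha → 0 still needed.
Option Y, Option S, Option D: unused.
Cost = 50×50 + 90×80 + 220×120 = 36100.

36100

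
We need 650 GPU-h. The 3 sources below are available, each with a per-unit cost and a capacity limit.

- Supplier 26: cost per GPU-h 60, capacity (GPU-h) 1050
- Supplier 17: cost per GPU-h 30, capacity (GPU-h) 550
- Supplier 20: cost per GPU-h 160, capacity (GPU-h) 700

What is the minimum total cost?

Cheapest first:
Supplier 17 (30): use full 550 ; 100 GPU-h to go.
Supplier 26 at 60: take 100 of its 1050 ; requirement met.
Supplier 20: unused.
Cost = 550×30 + 100×60 = 22500.

22500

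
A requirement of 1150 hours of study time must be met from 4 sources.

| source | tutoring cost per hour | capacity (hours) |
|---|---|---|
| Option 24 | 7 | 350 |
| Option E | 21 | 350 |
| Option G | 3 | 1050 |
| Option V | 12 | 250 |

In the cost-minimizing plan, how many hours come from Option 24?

Cheapest first:
Take 1050 from Option G at 3 → need 100 more.
Option 24 (7): take the remaining 100 → done.
Option V, Option E: unused.

100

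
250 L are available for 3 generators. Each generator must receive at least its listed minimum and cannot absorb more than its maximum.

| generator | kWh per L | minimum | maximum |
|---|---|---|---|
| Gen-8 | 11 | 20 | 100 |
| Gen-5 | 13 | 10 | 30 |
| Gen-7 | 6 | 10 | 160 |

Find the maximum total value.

Meeting every minimum uses 20+10+10 = 40 L, leaving 210.
Rank by kWh per L: Gen-5 13 > Gen-8 11 > Gen-7 6.
Gen-5 takes 20 more to reach its cap of 30 → 190 left.
Gen-8 takes 80 more to reach its cap of 100 → 110 left.
Only 110 left; Gen-7 takes them to reach 120.
Total = 11×100 + 13×30 + 6×120 = 2210.

2210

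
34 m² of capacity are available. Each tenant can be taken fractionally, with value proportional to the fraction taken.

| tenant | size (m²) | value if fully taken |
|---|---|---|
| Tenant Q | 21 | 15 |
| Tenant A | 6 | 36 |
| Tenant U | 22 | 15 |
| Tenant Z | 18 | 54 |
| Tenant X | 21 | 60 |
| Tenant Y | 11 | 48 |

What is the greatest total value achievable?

Rank by value-to-size ratio: Tenant A 36/6≈6, Tenant Y 48/11≈4.36, Tenant Z 54/18≈3, Tenant X 60/21≈2.86, Tenant Q 15/21≈0.714, Tenant U 15/22≈0.682.
Take all of Tenant A (6 m², value 36) — 28 m² left.
All 11 m² of Tenant Y fit (value 48) — 17 remain.
17 m² left: a 17/18 share of Tenant Z gives 54×17/18 = 51.
Total value = 135.

135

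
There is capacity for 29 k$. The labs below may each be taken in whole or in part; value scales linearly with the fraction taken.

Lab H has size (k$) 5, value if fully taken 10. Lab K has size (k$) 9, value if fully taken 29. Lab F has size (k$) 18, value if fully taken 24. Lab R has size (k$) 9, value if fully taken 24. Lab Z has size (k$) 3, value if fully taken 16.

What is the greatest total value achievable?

83

Rank by value-to-size ratio: Lab Z 16/3≈5.33, Lab K 29/9≈3.22, Lab R 24/9≈2.67, Lab H 10/5≈2, Lab F 24/18≈1.33.
Lab Z: take in full, 3 k$ for value 16 ; 26 left.
All 9 k$ of Lab K fit (value 29) ; 17 remain.
All 9 k$ of Lab R fit (value 24) ; 8 remain.
All 5 k$ of Lab H fit (value 10) ; 3 remain.
3 k$ left: a 3/18 share of Lab F gives 24×3/18 = 4.
Total value = 83.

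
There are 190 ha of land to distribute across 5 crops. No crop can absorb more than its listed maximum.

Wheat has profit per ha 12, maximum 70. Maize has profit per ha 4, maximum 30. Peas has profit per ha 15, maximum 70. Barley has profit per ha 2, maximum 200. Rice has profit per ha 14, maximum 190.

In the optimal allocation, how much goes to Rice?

Order the crops by profit per ha: Peas 15 > Rice 14 > Wheat 12 > Maize 4 > Barley 2.
Peas: +70 to 70 (cap) — 120 left.
Rice has room for 190 but only 120 remain, so it gets 120.

120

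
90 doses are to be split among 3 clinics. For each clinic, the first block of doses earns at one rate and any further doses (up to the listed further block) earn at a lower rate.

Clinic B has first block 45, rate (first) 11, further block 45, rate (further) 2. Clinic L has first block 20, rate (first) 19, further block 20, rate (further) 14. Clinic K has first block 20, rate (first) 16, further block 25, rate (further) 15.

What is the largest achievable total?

Order all 6 blocks by rate: Clinic L/T1 19 > Clinic K/T1 16 > Clinic K/T2 15 > Clinic L/T2 14 > Clinic B/T1 11 > Clinic B/T2 2.
Fill Clinic L T1 block (20 at 19) — 70 left.
Clinic K/T1 (16): +20 — 50 left.
Clinic K/T2 (15): +25 — 25 left.
Clinic L/T2 (14): +20 — 5 left.
5 remain; put them into Clinic B T1 at 11.
Total = 19×20 + 16×20 + 15×25 + 14×20 + 11×5 = 1410.

1410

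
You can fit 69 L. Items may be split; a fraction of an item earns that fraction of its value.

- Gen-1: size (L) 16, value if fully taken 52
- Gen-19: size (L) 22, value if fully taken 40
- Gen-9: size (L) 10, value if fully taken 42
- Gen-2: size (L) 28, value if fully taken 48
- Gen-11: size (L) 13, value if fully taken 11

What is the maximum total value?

Rank by value-to-size ratio: Gen-9 42/10≈4.2, Gen-1 52/16≈3.25, Gen-19 40/22≈1.82, Gen-2 48/28≈1.71, Gen-11 11/13≈0.846.
All 10 L of Gen-9 fit (value 42) — 59 remain.
All 16 L of Gen-1 fit (value 52) — 43 remain.
All 22 L of Gen-19 fit (value 40) — 21 remain.
21 L left: a 21/28 share of Gen-2 gives 48×21/28 = 36.
Total value = 170.

170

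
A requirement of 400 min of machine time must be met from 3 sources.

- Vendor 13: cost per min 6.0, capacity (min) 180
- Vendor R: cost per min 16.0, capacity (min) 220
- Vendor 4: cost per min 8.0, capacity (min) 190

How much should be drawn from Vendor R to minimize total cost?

30

Cheapest first:
Vendor 13 at 6.0: take all 180 min — 220 still needed.
Vendor 4 at 8.0: take all 190 min — 30 still needed.
Vendor R (16.0): take the remaining 30 — done.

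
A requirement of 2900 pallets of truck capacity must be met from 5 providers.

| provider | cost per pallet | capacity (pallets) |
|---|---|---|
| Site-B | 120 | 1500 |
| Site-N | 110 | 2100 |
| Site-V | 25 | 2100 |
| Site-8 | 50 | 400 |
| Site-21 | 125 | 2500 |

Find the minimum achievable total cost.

Fill from the cheapest provider first.
Take 2100 from Site-V at 25 ; need 800 more.
Site-8 at 50: take all 400 pallets ; 400 still needed.
Site-N (110): take the remaining 400 ; done.
Site-B, Site-21: unused.
Cost = 2100×25 + 400×50 + 400×110 = 116500.

116500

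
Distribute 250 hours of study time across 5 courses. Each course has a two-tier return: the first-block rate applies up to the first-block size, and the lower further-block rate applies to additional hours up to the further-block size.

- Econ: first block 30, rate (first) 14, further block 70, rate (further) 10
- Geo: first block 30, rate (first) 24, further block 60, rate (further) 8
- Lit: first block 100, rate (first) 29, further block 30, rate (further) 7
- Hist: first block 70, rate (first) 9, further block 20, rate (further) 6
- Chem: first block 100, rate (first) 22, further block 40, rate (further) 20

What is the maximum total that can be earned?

Treat each block as its own option and order by rate: Lit/tier1 29 > Geo/tier1 24 > Chem/tier1 22 > Chem/tier2 20 > Econ/tier1 14 > Econ/tier2 10 > Hist/tier1 9 > Geo/tier2 8 > Lit/tier2 7 > Hist/tier2 6.
Fill Lit tier1 block (100 at 29) — 150 left.
Geo/tier1 (24): +30 — 120 left.
Fill Chem tier1 block (100 at 22) — 20 left.
20 remain; put them into Chem tier2 at 20.
Total = 29×100 + 24×30 + 22×100 + 20×20 = 6220.

6220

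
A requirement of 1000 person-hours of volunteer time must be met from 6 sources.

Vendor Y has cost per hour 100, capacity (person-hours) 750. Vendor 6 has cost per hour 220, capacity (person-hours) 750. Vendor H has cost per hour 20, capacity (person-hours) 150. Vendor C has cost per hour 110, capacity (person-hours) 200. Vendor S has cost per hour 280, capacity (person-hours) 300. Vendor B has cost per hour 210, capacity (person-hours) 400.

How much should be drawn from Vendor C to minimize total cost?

100

Fill from the cheapest source first.
Vendor H (20): use full 150 ; 850 person-hours to go.
Take 750 from Vendor Y at 100 ; need 100 more.
Take 100 from Vendor C at 110 to finish.
Vendor B, Vendor 6, Vendor S: unused.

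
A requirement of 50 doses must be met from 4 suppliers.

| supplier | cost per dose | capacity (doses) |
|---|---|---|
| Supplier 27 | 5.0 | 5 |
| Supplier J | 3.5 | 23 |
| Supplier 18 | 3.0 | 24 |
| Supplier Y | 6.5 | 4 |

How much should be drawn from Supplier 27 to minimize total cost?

Use suppliers in increasing cost order.
Supplier 18 (3.0): use full 24 → 26 doses to go.
Supplier J (3.5): use full 23 → 3 doses to go.
Supplier 27 at 5.0: take 3 of its 5 → requirement met.
Supplier Y: unused.

3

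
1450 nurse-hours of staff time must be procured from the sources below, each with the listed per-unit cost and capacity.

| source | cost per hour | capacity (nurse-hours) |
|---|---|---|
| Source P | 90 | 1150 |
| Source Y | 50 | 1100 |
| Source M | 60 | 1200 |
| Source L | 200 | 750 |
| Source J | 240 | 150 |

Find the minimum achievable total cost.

Use sources in increasing cost order.
Source Y at 50: take all 1100 nurse-hours → 350 still needed.
Source M at 60: take 350 of its 1200 → requirement met.
Source P, Source L, Source J: unused.
Cost = 1100×50 + 350×60 = 76000.

76000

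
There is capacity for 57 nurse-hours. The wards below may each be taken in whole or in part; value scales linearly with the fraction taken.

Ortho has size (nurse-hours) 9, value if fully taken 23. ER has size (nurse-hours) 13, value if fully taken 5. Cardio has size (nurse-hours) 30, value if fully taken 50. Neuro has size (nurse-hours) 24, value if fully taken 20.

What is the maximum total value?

Sort by value density: Ortho 23/9≈2.56, Cardio 50/30≈1.67, Neuro 20/24≈0.833, ER 5/13≈0.385.
All 9 nurse-hours of Ortho fit (value 23) ; 48 remain.
All 30 nurse-hours of Cardio fit (value 50) ; 18 remain.
Fill the last 18 nurse-hours with part of Neuro: 18/24 of it earns 15.
Total value = 88.

88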